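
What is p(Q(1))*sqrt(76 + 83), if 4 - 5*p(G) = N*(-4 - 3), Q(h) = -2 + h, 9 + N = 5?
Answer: -24*sqrt(159)/5 ≈ -60.526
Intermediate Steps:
N = -4 (N = -9 + 5 = -4)
p(G) = -24/5 (p(G) = 4/5 - (-4)*(-4 - 3)/5 = 4/5 - (-4)*(-7)/5 = 4/5 - 1/5*28 = 4/5 - 28/5 = -24/5)
p(Q(1))*sqrt(76 + 83) = -24*sqrt(76 + 83)/5 = -24*sqrt(159)/5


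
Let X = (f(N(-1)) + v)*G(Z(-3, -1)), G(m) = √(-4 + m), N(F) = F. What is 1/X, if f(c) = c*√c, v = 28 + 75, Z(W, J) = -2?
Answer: √6*(1 - 103*I)/63660 ≈ 3.8478e-5 - 0.0039632*I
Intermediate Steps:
v = 103
f(c) = c^(3/2)
X = I*√6*(103 - I) (X = ((-1)^(3/2) + 103)*√(-4 - 2) = (-I + 103)*√(-6) = (103 - I)*(I*√6) = I*√6*(103 - I) ≈ 2.4495 + 252.3*I)
1/X = 1/(I*√6*(103 - I)) = -I*√6*(103 + I)/63660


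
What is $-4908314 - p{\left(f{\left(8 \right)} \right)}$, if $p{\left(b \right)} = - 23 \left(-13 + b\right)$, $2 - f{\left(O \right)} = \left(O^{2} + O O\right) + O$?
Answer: $-4911695$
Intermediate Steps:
$f{\left(O \right)} = 2 - O - 2 O^{2}$ ($f{\left(O \right)} = 2 - \left(\left(O^{2} + O O\right) + O\right) = 2 - \left(\left(O^{2} + O^{2}\right) + O\right) = 2 - \left(2 O^{2} + O\right) = 2 - \left(O + 2 O^{2}\right) = 2 - O - 2 O^{2}$)
$p{\left(b \right)} = 299 - 23 b$
$-4908314 - p{\left(f{\left(8 \right)} \right)} = -4908314 - \left(299 - 23 \left(2 - 8 - 2 \cdot 8^{2}\right)\right) = -4908314 - \left(299 - 23 \left(2 - 8 - 128\right)\right) = -4908314 - \left(299 - -3082\right) = -4908314 - \left(299 + 3082\right) = -4908314 - 3381 = -4911695$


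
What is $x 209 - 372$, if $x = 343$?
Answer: $71315$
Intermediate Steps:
$x 209 - 372 = 343 \cdot 209 - 372 = 71687 - 372 = 71315$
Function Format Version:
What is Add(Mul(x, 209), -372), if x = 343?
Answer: 71315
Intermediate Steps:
Add(Mul(x, 209), -372) = Add(Mul(343, 209), -372) = Add(71687, -372) = 71315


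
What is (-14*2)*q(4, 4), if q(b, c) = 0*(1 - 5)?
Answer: 0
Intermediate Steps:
q(b, c) = 0 (q(b, c) = 0*(-4) = 0)
(-14*2)*q(4, 4) = -14*2*0 = -28*0 = 0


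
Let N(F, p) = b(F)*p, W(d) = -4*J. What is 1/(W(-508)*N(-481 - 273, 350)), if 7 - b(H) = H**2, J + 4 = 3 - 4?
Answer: -1/3979563000 ≈ -2.5128e-10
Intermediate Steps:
J = -5 (J = -4 + (3 - 4) = -4 - 1 = -5)
b(H) = 7 - H**2
W(d) = 20 (W(d) = -4*(-5) = 20)
N(F, p) = p*(7 - F**2) (N(F, p) = (7 - F**2)*p = p*(7 - F**2))
1/(W(-508)*N(-481 - 273, 350)) = 1/(20*((350*(7 - (-481 - 273)**2)))) = 1/(20*((350*(7 - 1*(-754)**2)))) = 1/(20*((350*(7 - 1*568516)))) = 1/(20*((350*(7 - 568516)))) = 1/(20*((350*(-568509)))) = (1/20)/(-198978150) = (1/20)*(-1/198978150) = -1/3979563000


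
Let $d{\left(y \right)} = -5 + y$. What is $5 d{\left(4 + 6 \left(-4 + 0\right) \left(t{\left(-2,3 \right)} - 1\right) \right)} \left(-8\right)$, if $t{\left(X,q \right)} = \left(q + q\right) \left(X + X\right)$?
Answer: $-23960$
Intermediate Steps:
$t{\left(X,q \right)} = 4 X q$ ($t{\left(X,q \right)} = 2 q 2 X = 4 X q$)
$5 d{\left(4 + 6 \left(-4 + 0\right) \left(t{\left(-2,3 \right)} - 1\right) \right)} \left(-8\right) = 5 \left(-5 + \left(4 + 6 \left(-4 + 0\right) \left(4 \left(-2\right) 3 - 1\right)\right)\right) \left(-8\right) = 5 \left(-5 + \left(4 + 6 \left(- 4 \left(-24 - 1\right)\right)\right)\right) \left(-8\right) = 5 \left(-5 + \left(4 + 6 \left(\left(-4\right) \left(-25\right)\right)\right)\right) \left(-8\right) = 5 \left(-5 + \left(4 + 6 \cdot 100\right)\right) \left(-8\right) = 5 \left(-5 + \left(4 + 600\right)\right) \left(-8\right) = 5 \left(-5 + 604\right) \left(-8\right) = 5 \cdot 599 \left(-8\right) = 2995 \left(-8\right) = -23960$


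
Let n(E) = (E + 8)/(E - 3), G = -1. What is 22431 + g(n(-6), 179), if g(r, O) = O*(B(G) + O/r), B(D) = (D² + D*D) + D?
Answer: -243149/2 ≈ -1.2157e+5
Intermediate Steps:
B(D) = D + 2*D² (B(D) = (D² + D²) + D = 2*D² + D = D + 2*D²)
n(E) = (8 + E)/(-3 + E)
g(r, O) = O*(1 + O/r) (g(r, O) = O*(-(1 + 2*(-1)) + O/r) = O*(-(1 - 2) + O/r) = O*(-1*(-1) + O/r) = O*(1 + O/r))
22431 + g(n(-6), 179) = 22431 + 179*(179 + (8 - 6)/(-3 - 6))/(((8 - 6)/(-3 - 6))) = 22431 + 179*(179 + 2/(-9))/((2/(-9))) = 22431 + 179*(179 - ⅑*2)/((-⅑*2)) = 22431 + 179*(179 - 2/9)/(-2/9) = 22431 + 179*(-9/2)*(1609/9) = 22431 - 288011/2 = -243149/2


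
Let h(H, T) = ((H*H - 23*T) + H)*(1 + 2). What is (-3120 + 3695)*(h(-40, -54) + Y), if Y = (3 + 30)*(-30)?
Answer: 4264200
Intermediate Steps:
h(H, T) = -69*T + 3*H + 3*H² (h(H, T) = ((H² - 23*T) + H)*3 = (H + H² - 23*T)*3 = -69*T + 3*H + 3*H²)
Y = -990 (Y = 33*(-30) = -990)
(-3120 + 3695)*(h(-40, -54) + Y) = (-3120 + 3695)*((-69*(-54) + 3*(-40) + 3*(-40)²) - 990) = 575*((3726 - 120 + 3*1600) - 990) = 575*((3726 - 120 + 4800) - 990) = 575*(8406 - 990) = 575*7416 = 4264200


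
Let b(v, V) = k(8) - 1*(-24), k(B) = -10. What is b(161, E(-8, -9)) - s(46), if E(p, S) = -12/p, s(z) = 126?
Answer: -112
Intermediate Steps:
b(v, V) = 14 (b(v, V) = -10 - 1*(-24) = -10 + 24 = 14)
b(161, E(-8, -9)) - s(46) = 14 - 1*126 = 14 - 126 = -112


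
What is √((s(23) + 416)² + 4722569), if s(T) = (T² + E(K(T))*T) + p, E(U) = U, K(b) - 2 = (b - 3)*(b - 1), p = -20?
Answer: 5*√5109314 ≈ 11302.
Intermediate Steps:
K(b) = 2 + (-1 + b)*(-3 + b) (K(b) = 2 + (b - 3)*(b - 1) = 2 + (-3 + b)*(-1 + b) = 2 + (-1 + b)*(-3 + b))
s(T) = -20 + T² + T*(5 + T² - 4*T) (s(T) = (T² + (5 + T² - 4*T)*T) - 20 = (T² + T*(5 + T² - 4*T)) - 20 = -20 + T² + T*(5 + T² - 4*T))
√((s(23) + 416)² + 4722569) = √(((-20 + 23³ - 3*23² + 5*23) + 416)² + 4722569) = √(((-20 + 12167 - 3*529 + 115) + 416)² + 4722569) = √(((-20 + 12167 - 1587 + 115) + 416)² + 4722569) = √((10675 + 416)² + 4722569) = √(11091² + 4722569) = √(123010281 + 4722569) = √127732850 = 5*√5109314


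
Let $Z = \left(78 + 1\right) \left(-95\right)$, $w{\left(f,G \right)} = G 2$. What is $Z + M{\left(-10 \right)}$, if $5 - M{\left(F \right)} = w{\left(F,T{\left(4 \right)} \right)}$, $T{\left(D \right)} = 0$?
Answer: $-7500$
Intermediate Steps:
$w{\left(f,G \right)} = 2 G$
$M{\left(F \right)} = 5$ ($M{\left(F \right)} = 5 - 2 \cdot 0 = 5 - 0 = 5 + 0 = 5$)
$Z = -7505$ ($Z = 79 \left(-95\right) = -7505$)
$Z + M{\left(-10 \right)} = -7505 + 5 = -7500$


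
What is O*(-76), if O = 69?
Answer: -5244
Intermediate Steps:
O*(-76) = 69*(-76) = -5244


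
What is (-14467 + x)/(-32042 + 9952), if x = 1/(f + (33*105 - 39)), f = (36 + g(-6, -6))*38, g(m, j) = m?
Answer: 66056321/100862940 ≈ 0.65491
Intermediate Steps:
f = 1140 (f = (36 - 6)*38 = 30*38 = 1140)
x = 1/4566 (x = 1/(1140 + (33*105 - 39)) = 1/(1140 + (3465 - 39)) = 1/(1140 + 3426) = 1/4566 ≈ 0.00021901)
(-14467 + x)/(-32042 + 9952) = (-14467 + 1/4566)/(-32042 + 9952) = -66056321/4566/(-22090) = -66056321/4566*(-1/22090) = 66056321/100862940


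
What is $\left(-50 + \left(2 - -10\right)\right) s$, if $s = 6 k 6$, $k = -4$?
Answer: $5472$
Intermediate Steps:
$s = -144$ ($s = 6 \left(-4\right) 6 = \left(-24\right) 6 = -144$)
$\left(-50 + \left(2 - -10\right)\right) s = \left(-50 + \left(2 - -10\right)\right) \left(-144\right) = \left(-50 + \left(2 + 10\right)\right) \left(-144\right) = \left(-50 + 12\right) \left(-144\right) = \left(-38\right) \left(-144\right) = 5472$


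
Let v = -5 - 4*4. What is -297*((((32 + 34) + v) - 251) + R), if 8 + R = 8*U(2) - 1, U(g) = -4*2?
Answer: 82863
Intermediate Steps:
U(g) = -8
v = -21 (v = -5 - 16 = -21)
R = -73 (R = -8 + (8*(-8) - 1) = -8 + (-64 - 1) = -8 - 65 = -73)
-297*((((32 + 34) + v) - 251) + R) = -297*((((32 + 34) - 21) - 251) - 73) = -297*(((66 - 21) - 251) - 73) = -297*((45 - 251) - 73) = -297*(-206 - 73) = -297*(-279) = 82863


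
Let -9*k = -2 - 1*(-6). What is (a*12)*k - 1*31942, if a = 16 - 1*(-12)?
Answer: -96274/3 ≈ -32091.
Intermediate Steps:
a = 28 (a = 16 + 12 = 28)
k = -4/9 (k = -(-2 - 1*(-6))/9 = -(-2 + 6)/9 = -⅑*4 = -4/9 ≈ -0.44444)
(a*12)*k - 1*31942 = (28*12)*(-4/9) - 1*31942 = 336*(-4/9) - 31942 = -448/3 - 31942 = -96274/3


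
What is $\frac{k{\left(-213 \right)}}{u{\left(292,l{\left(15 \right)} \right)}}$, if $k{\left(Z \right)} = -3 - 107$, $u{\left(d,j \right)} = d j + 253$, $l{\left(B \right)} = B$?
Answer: $- \frac{110}{4633} \approx -0.023743$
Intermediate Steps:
$u{\left(d,j \right)} = 253 + d j$
$k{\left(Z \right)} = -110$
$\frac{k{\left(-213 \right)}}{u{\left(292,l{\left(15 \right)} \right)}} = - \frac{110}{253 + 292 \cdot 15} = - \frac{110}{253 + 4380} = - \frac{110}{4633}$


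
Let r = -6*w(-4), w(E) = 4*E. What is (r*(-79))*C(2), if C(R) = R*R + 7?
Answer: -83424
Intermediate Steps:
r = 96 (r = -24*(-4) = -6*(-16) = 96)
C(R) = 7 + R² (C(R) = R² + 7 = 7 + R²)
(r*(-79))*C(2) = (96*(-79))*(7 + 2²) = -7584*(7 + 4) = -7584*11 = -83424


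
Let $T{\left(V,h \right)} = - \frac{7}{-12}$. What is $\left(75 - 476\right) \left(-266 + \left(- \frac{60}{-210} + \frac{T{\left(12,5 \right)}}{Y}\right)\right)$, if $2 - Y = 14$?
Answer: $\frac{107423489}{1008} \approx 1.0657 \cdot 10^{5}$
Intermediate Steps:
$Y = -12$ ($Y = 2 - 14 = -12$)
$T{\left(V,h \right)} = \frac{7}{12}$ ($T{\left(V,h \right)} = \left(-7\right) \left(- \frac{1}{12}\right) = \frac{7}{12}$)
$\left(75 - 476\right) \left(-266 + \left(- \frac{60}{-210} + \frac{T{\left(12,5 \right)}}{Y}\right)\right) = \left(75 - 476\right) \left(-266 + \left(- \frac{60}{-210} + \frac{7}{12 \left(-12\right)}\right)\right) = - 401 \left(-266 + \left(\left(-60\right) \left(- \frac{1}{210}\right) + \frac{7}{12} \left(- \frac{1}{12}\right)\right)\right) = - 401 \left(-266 + \left(\frac{2}{7} - \frac{7}{144}\right)\right) = - 401 \left(-266 + \frac{239}{1008}\right) = \left(-401\right) \left(- \frac{267889}{1008}\right) = \frac{107423489}{1008}$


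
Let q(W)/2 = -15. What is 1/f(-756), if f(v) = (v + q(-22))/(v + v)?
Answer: 252/131 ≈ 1.9237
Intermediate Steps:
q(W) = -30 (q(W) = 2*(-15) = -30)
f(v) = (-30 + v)/(2*v) (f(v) = (v - 30)/(v + v) = (-30 + v)/((2*v)) = (-30 + v)*(1/(2*v)) = (-30 + v)/(2*v))
1/f(-756) = 1/((1/2)*(-30 - 756)/(-756)) = 1/((1/2)*(-1/756)*(-786)) = 1/(131/252) = 252/131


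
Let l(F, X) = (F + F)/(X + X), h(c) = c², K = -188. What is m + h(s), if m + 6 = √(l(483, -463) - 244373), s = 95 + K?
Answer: 8643 + I*√52386219266/463 ≈ 8643.0 + 494.34*I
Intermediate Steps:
s = -93 (s = 95 - 188 = -93)
l(F, X) = F/X (l(F, X) = (2*F)/((2*X)) = (2*F)*(1/(2*X)) = F/X)
m = -6 + I*√52386219266/463 (m = -6 + √(483/(-463) - 244373) = -6 + √(483*(-1/463) - 244373) = -6 + √(-483/463 - 244373) = -6 + √(-113145182/463) = -6 + I*√52386219266/463 ≈ -6.0 + 494.34*I)
m + h(s) = (-6 + I*√52386219266/463) + (-93)² = (-6 + I*√52386219266/463) + 8649 = 8643 + I*√52386219266/463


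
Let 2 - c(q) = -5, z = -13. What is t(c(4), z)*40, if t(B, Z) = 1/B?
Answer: 40/7 ≈ 5.7143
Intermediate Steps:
c(q) = 7 (c(q) = 2 - 1*(-5) = 2 + 5 = 7)
t(c(4), z)*40 = 40/7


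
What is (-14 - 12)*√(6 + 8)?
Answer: -26*√14 ≈ -97.283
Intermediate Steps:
(-14 - 12)*√(6 + 8) = -26*√14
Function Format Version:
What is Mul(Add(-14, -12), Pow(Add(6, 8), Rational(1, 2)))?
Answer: Mul(-26, Pow(14, Rational(1, 2))) ≈ -97.283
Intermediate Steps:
Mul(Add(-14, -12), Pow(Add(6, 8), Rational(1, 2))) = Mul(-26, Pow(14, Rational(1, 2)))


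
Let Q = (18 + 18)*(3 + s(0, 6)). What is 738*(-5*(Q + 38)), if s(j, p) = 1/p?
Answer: -560880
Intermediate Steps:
Q = 114 (Q = (18 + 18)*(3 + 1/6) = 36*(3 + ⅙) = 36*(19/6) = 114)
738*(-5*(Q + 38)) = 738*(-5*(114 + 38)) = 738*(-5*152) = 738*(-760) = -560880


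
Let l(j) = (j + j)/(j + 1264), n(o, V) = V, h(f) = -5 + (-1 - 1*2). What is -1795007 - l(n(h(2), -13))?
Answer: -2245553731/1251 ≈ -1.7950e+6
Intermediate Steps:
h(f) = -8 (h(f) = -5 + (-1 - 2) = -5 - 3 = -8)
l(j) = 2*j/(1264 + j) (l(j) = (2*j)/(1264 + j) = 2*j/(1264 + j))
-1795007 - l(n(h(2), -13)) = -1795007 - 2*(-13)/(1264 - 13) = -1795007 - 2*(-13)/1251 = -1795007 - 1*(-26/1251) = -1795007 + 26/1251 = -2245553731/1251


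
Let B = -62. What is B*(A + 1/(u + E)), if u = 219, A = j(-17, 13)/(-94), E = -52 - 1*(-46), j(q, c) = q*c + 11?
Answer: -1389544/10011 ≈ -138.80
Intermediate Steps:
j(q, c) = 11 + c*q (j(q, c) = c*q + 11 = 11 + c*q)
E = -6 (E = -52 + 46 = -6)
A = 105/47 (A = (11 + 13*(-17))/(-94) = (11 - 221)*(-1/94) = -210*(-1/94) = 105/47 ≈ 2.2340)
B*(A + 1/(u + E)) = -62*(105/47 + 1/(219 - 6)) = -62*(105/47 + 1/213) = -62*22412/10011 = -1389544/10011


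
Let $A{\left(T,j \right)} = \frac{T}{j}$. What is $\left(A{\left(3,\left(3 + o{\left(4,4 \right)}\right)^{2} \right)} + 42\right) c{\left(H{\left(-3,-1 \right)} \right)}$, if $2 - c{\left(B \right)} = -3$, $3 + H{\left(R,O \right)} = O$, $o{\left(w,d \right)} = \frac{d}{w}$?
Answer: $\frac{3375}{16} \approx 210.94$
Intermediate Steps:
$H{\left(R,O \right)} = -3 + O$
$c{\left(B \right)} = 5$ ($c{\left(B \right)} = 2 - -3 = 2 + 3 = 5$)
$\left(A{\left(3,\left(3 + o{\left(4,4 \right)}\right)^{2} \right)} + 42\right) c{\left(H{\left(-3,-1 \right)} \right)} = \left(\frac{3}{\left(3 + \frac{4}{4}\right)^{2}} + 42\right) 5 = \left(\frac{3}{\left(3 + 4 \cdot \frac{1}{4}\right)^{2}} + 42\right) 5 = \left(\frac{3}{\left(3 + 1\right)^{2}} + 42\right) 5 = \left(\frac{3}{4^{2}} + 42\right) 5 = \left(\frac{3}{16} + 42\right) 5 = \frac{675}{16} \cdot 5 = \frac{3375}{16}$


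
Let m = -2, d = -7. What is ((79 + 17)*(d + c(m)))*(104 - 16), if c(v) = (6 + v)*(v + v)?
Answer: -194304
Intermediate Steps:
c(v) = 2*v*(6 + v) (c(v) = (6 + v)*(2*v) = 2*v*(6 + v))
((79 + 17)*(d + c(m)))*(104 - 16) = ((79 + 17)*(-7 + 2*(-2)*(6 - 2)))*(104 - 16) = (96*(-7 + 2*(-2)*4))*88 = (96*(-7 - 16))*88 = (96*(-23))*88 = -2208*88 = -194304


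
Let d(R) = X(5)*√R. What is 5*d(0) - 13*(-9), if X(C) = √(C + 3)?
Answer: 117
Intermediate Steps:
X(C) = √(3 + C)
d(R) = 2*√2*√R (d(R) = √(3 + 5)*√R = √8*√R = (2*√2)*√R = 2*√2*√R)
5*d(0) - 13*(-9) = 5*(2*√2*√0) - 13*(-9) = 5*(2*√2*0) + 117 = 5*0 + 117 = 0 + 117 = 117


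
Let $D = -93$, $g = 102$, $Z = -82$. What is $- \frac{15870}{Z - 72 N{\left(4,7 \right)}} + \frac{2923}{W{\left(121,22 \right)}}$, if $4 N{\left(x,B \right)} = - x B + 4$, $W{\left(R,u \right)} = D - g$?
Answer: $- \frac{82354}{1365} \approx -60.333$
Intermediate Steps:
$W{\left(R,u \right)} = -195$ ($W{\left(R,u \right)} = -93 - 102 = -195$)
$N{\left(x,B \right)} = 1 - \frac{B x}{4}$ ($N{\left(x,B \right)} = \frac{- x B + 4}{4} = \frac{- B x + 4}{4} = \frac{4 - B x}{4} = 1 - \frac{B x}{4}$)
$- \frac{15870}{Z - 72 N{\left(4,7 \right)}} + \frac{2923}{W{\left(121,22 \right)}} = - \frac{15870}{-82 - 72 \left(1 - \frac{7}{4} \cdot 4\right)} + \frac{2923}{-195} = - \frac{15870}{-82 - 72 \left(1 - 7\right)} + 2923 \left(- \frac{1}{195}\right) = - \frac{15870}{-82 - -432} - \frac{2923}{195} = - \frac{15870}{-82 + 432} - \frac{2923}{195} = - \frac{15870}{350} - \frac{2923}{195} = \left(-15870\right) \frac{1}{350} - \frac{2923}{195} = - \frac{1587}{35} - \frac{2923}{195} = - \frac{82354}{1365}$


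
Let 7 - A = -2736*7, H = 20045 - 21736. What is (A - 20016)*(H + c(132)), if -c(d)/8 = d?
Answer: 2354179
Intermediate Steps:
H = -1691
c(d) = -8*d
A = 19159 (A = 7 - (-2736)*7 = 7 - 1*(-19152) = 7 + 19152 = 19159)
(A - 20016)*(H + c(132)) = (19159 - 20016)*(-1691 - 8*132) = -857*(-1691 - 1056) = -857*(-2747) = 2354179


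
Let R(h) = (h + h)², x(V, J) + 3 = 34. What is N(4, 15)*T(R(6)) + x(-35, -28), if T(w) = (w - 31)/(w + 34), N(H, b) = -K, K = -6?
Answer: 3098/89 ≈ 34.809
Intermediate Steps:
x(V, J) = 31 (x(V, J) = -3 + 34 = 31)
N(H, b) = 6 (N(H, b) = -1*(-6) = 6)
R(h) = 4*h² (R(h) = (2*h)² = 4*h²)
T(w) = (-31 + w)/(34 + w)
N(4, 15)*T(R(6)) + x(-35, -28) = 6*((-31 + 4*6²)/(34 + 4*6²)) + 31 = 6*((-31 + 4*36)/(34 + 4*36)) + 31 = 6*((-31 + 144)/(34 + 144)) + 31 = 6*(113/178) + 31 = 339/89 + 31 = 3098/89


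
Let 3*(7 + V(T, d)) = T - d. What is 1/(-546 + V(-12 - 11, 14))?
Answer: -3/1696 ≈ -0.0017689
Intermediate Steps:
V(T, d) = -7 - d/3 + T/3 (V(T, d) = -7 + (T - d)/3 = -7 + (-d/3 + T/3) = -7 - d/3 + T/3)
1/(-546 + V(-12 - 11, 14)) = 1/(-546 + (-7 - 1/3*14 + (-12 - 11)/3)) = 1/(-546 + (-7 - 14/3 + (1/3)*(-23))) = 1/(-546 + (-7 - 14/3 - 23/3)) = 1/(-546 - 58/3) = 1/(-1696/3) = -3/1696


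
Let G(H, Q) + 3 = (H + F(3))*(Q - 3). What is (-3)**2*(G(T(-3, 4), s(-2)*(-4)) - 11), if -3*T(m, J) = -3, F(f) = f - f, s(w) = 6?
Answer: -369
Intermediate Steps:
F(f) = 0
T(m, J) = 1 (T(m, J) = -1/3*(-3) = 1)
G(H, Q) = -3 + H*(-3 + Q) (G(H, Q) = -3 + (H + 0)*(Q - 3) = -3 + H*(-3 + Q))
(-3)**2*(G(T(-3, 4), s(-2)*(-4)) - 11) = (-3)**2*((-3 - 3*1 + 1*(6*(-4))) - 11) = 9*((-3 - 3 + 1*(-24)) - 11) = 9*((-3 - 3 - 24) - 11) = 9*(-30 - 11) = 9*(-41) = -369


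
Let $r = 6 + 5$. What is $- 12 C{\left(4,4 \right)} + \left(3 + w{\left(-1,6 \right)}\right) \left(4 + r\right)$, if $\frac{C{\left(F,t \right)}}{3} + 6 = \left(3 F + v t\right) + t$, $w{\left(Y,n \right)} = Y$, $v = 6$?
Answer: $-1194$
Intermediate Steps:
$r = 11$
$C{\left(F,t \right)} = -18 + 9 F + 21 t$ ($C{\left(F,t \right)} = -18 + 3 \left(\left(3 F + 6 t\right) + t\right) = -18 + 3 \left(3 F + 7 t\right) = -18 + \left(9 F + 21 t\right) = -18 + 9 F + 21 t$)
$- 12 C{\left(4,4 \right)} + \left(3 + w{\left(-1,6 \right)}\right) \left(4 + r\right) = - 12 \left(-18 + 9 \cdot 4 + 21 \cdot 4\right) + \left(3 - 1\right) \left(4 + 11\right) = - 12 \left(-18 + 36 + 84\right) + 2 \cdot 15 = \left(-12\right) 102 + 30 = -1224 + 30 = -1194$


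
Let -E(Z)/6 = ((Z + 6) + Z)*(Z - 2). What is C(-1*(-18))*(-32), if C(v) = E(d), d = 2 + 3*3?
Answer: 48384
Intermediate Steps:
d = 11 (d = 2 + 9 = 11)
E(Z) = -6*(-2 + Z)*(6 + 2*Z) (E(Z) = -6*((Z + 6) + Z)*(Z - 2) = -6*((6 + Z) + Z)*(-2 + Z) = -6*(6 + 2*Z)*(-2 + Z) = -6*(-2 + Z)*(6 + 2*Z))
C(v) = -1512 (C(v) = 72 - 12*11 - 12*11² = 72 - 132 - 12*121 = 72 - 132 - 1452 = -1512)
C(-1*(-18))*(-32) = -1512*(-32) = 48384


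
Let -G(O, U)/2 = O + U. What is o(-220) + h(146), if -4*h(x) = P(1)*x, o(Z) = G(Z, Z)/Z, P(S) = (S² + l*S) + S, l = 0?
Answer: -77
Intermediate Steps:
P(S) = S + S² (P(S) = (S² + 0*S) + S = (S² + 0) + S = S² + S = S + S²)
G(O, U) = -2*O - 2*U (G(O, U) = -2*(O + U) = -2*O - 2*U)
o(Z) = -4 (o(Z) = (-2*Z - 2*Z)/Z = (-4*Z)/Z = -4)
h(x) = -x/2 (h(x) = -1*(1 + 1)*x/4 = -1*2*x/4 = -x/2)
o(-220) + h(146) = -4 - ½*146 = -4 - 73 = -77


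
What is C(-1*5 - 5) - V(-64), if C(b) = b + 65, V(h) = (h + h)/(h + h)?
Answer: 54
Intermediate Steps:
V(h) = 1 (V(h) = (2*h)/((2*h)) = (2*h)*(1/(2*h)) = 1)
C(b) = 65 + b
C(-1*5 - 5) - V(-64) = (65 + (-1*5 - 5)) - 1*1 = (65 + (-5 - 5)) - 1 = (65 - 10) - 1 = 55 - 1 = 54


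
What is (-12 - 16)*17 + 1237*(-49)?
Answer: -61089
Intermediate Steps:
(-12 - 16)*17 + 1237*(-49) = -28*17 - 60613 = -476 - 60613 = -61089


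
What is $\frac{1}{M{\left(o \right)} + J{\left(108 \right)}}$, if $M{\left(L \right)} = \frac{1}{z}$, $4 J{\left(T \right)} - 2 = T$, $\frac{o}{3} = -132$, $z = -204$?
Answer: $\frac{204}{5609} \approx 0.03637$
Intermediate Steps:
$o = -396$ ($o = 3 \left(-132\right) = -396$)
$J{\left(T \right)} = \frac{1}{2} + \frac{T}{4}$
$M{\left(L \right)} = - \frac{1}{204}$ ($M{\left(L \right)} = \frac{1}{-204} = - \frac{1}{204}$)
$\frac{1}{M{\left(o \right)} + J{\left(108 \right)}} = \frac{1}{- \frac{1}{204} + \left(\frac{1}{2} + \frac{1}{4} \cdot 108\right)} = \frac{1}{- \frac{1}{204} + \left(\frac{1}{2} + 27\right)} = \frac{1}{- \frac{1}{204} + \frac{55}{2}} = \frac{1}{\frac{5609}{204}} = \frac{204}{5609}$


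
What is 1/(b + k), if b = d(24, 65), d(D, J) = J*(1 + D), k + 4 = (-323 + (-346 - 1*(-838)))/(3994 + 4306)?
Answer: 8300/13454469 ≈ 0.00061690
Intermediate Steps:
k = -33031/8300 (k = -4 + (-323 + (-346 - 1*(-838)))/(3994 + 4306) = -4 + (-323 + (-346 + 838))/8300 = -4 + (-323 + 492)*(1/8300) = -4 + 169*(1/8300) = -4 + 169/8300 = -33031/8300 ≈ -3.9796)
b = 1625 (b = 65*(1 + 24) = 65*25 = 1625)
1/(b + k) = 1/(1625 - 33031/8300) = 1/(13454469/8300) = 8300/13454469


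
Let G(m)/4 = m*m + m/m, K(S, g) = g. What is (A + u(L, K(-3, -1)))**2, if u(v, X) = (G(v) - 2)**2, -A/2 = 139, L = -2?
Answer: 2116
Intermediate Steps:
A = -278 (A = -2*139 = -278)
G(m) = 4 + 4*m**2 (G(m) = 4*(m*m + m/m) = 4*(m**2 + 1) = 4*(1 + m**2) = 4 + 4*m**2)
u(v, X) = (2 + 4*v**2)**2 (u(v, X) = ((4 + 4*v**2) - 2)**2 = (2 + 4*v**2)**2)
(A + u(L, K(-3, -1)))**2 = (-278 + 4*(1 + 2*(-2)**2)**2)**2 = (-278 + 4*(1 + 2*4)**2)**2 = (-278 + 4*(1 + 8)**2)**2 = (-278 + 4*9**2)**2 = (-278 + 4*81)**2 = (-278 + 324)**2 = 46**2 = 2116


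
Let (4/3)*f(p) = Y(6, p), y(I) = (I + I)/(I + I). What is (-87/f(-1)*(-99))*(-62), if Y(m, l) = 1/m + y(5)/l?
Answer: 4272048/5 ≈ 8.5441e+5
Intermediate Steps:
y(I) = 1 (y(I) = (2*I)/((2*I)) = (2*I)*(1/(2*I)) = 1)
Y(m, l) = 1/l + 1/m (Y(m, l) = 1/m + 1/l = 1/l + 1/m)
f(p) = (6 + p)/(8*p) (f(p) = 3*((p + 6)/(p*6))/4 = 3*((⅙)*(6 + p)/p)/4 = 3*((6 + p)/(6*p))/4 = (6 + p)/(8*p))
(-87/f(-1)*(-99))*(-62) = (-87*(-8/(6 - 1))*(-99))*(-62) = (-87/((⅛)*(-1)*5)*(-99))*(-62) = (-87/(-5/8)*(-99))*(-62) = (-87*(-8/5)*(-99))*(-62) = ((696/5)*(-99))*(-62) = -68904/5*(-62) = 4272048/5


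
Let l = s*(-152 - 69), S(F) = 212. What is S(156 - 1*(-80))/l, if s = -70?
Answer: 106/7735 ≈ 0.013704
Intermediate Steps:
l = 15470 (l = -70*(-152 - 69) = -70*(-221) = 15470)
S(156 - 1*(-80))/l = 212/15470 = 212*(1/15470) = 106/7735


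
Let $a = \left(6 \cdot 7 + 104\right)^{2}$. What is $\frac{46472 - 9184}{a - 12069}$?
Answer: $\frac{37288}{9247} \approx 4.0324$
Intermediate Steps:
$a = 21316$ ($a = \left(42 + 104\right)^{2} = 146^{2} = 21316$)
$\frac{46472 - 9184}{a - 12069} = \frac{46472 - 9184}{21316 - 12069} = \frac{37288}{9247}$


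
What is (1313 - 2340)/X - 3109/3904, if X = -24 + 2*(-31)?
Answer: 1871017/167872 ≈ 11.145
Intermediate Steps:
X = -86 (X = -24 - 62 = -86)
(1313 - 2340)/X - 3109/3904 = (1313 - 2340)/(-86) - 3109/3904 = -1027*(-1/86) - 3109*1/3904 = 1027/86 - 3109/3904 = 1871017/167872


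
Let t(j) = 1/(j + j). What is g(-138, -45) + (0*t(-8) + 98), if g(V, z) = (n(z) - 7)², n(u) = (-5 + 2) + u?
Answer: 3123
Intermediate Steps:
n(u) = -3 + u
t(j) = 1/(2*j)
g(V, z) = (-10 + z)² (g(V, z) = ((-3 + z) - 7)² = (-10 + z)²)
g(-138, -45) + (0*t(-8) + 98) = (-10 - 45)² + (0*((½)/(-8)) + 98) = (-55)² + (0*((½)*(-⅛)) + 98) = 3025 + (0*(-1/16) + 98) = 3025 + (0 + 98) = 3025 + 98 = 3123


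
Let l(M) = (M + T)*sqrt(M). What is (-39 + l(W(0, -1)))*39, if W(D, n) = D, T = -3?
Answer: -1521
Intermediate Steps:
l(M) = sqrt(M)*(-3 + M) (l(M) = (M - 3)*sqrt(M) = (-3 + M)*sqrt(M) = sqrt(M)*(-3 + M))
(-39 + l(W(0, -1)))*39 = (-39 + sqrt(0)*(-3 + 0))*39 = (-39 + 0*(-3))*39 = (-39 + 0)*39 = -39*39 = -1521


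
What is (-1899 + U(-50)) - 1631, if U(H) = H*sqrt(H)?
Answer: -3530 - 250*I*sqrt(2) ≈ -3530.0 - 353.55*I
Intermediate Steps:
U(H) = H**(3/2)
(-1899 + U(-50)) - 1631 = (-1899 + (-50)**(3/2)) - 1631 = (-1899 - 250*I*sqrt(2)) - 1631 = -3530 - 250*I*sqrt(2)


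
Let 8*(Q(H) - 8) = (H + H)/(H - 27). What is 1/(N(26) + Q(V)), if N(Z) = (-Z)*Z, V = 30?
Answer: -2/1331 ≈ -0.0015026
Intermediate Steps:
Q(H) = 8 + H/(4*(-27 + H)) (Q(H) = 8 + ((H + H)/(H - 27))/8 = 8 + ((2*H)/(-27 + H))/8 = 8 + (2*H/(-27 + H))/8 = 8 + H/(4*(-27 + H)))
N(Z) = -Z²
1/(N(26) + Q(V)) = 1/(-1*26² + 3*(-288 + 11*30)/(4*(-27 + 30))) = 1/(-1*676 + (¾)*(-288 + 330)/3) = 1/(-676 + (¾)*(⅓)*42) = 1/(-676 + 21/2) = 1/(-1331/2) = -2/1331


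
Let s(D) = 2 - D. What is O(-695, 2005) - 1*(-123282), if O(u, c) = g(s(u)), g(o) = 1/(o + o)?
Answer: 171855109/1394 ≈ 1.2328e+5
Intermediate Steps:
g(o) = 1/(2*o)
O(u, c) = 1/(2*(2 - u))
O(-695, 2005) - 1*(-123282) = -1/(-4 + 2*(-695)) - 1*(-123282) = -1/(-4 - 1390) + 123282 = -1/(-1394) + 123282 = -1*(-1/1394) + 123282 = 1/1394 + 123282 = 171855109/1394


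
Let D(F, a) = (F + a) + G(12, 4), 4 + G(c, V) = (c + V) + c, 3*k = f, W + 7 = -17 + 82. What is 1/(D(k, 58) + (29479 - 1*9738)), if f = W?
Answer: 3/59527 ≈ 5.0397e-5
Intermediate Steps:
W = 58 (W = -7 + (-17 + 82) = -7 + 65 = 58)
f = 58
k = 58/3 (k = (⅓)*58 = 58/3 ≈ 19.333)
G(c, V) = -4 + V + 2*c (G(c, V) = -4 + ((c + V) + c) = -4 + ((V + c) + c) = -4 + (V + 2*c) = -4 + V + 2*c)
D(F, a) = 24 + F + a (D(F, a) = (F + a) + (-4 + 4 + 2*12) = (F + a) + (-4 + 4 + 24) = (F + a) + 24 = 24 + F + a)
1/(D(k, 58) + (29479 - 1*9738)) = 1/((24 + 58/3 + 58) + (29479 - 1*9738)) = 1/(304/3 + (29479 - 9738)) = 1/(304/3 + 19741) = 1/(59527/3) = 3/59527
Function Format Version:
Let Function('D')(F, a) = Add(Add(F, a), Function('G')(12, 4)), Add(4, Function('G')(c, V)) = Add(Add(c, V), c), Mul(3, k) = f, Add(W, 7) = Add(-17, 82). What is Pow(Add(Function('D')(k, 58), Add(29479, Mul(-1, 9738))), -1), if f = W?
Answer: Rational(3, 59527) ≈ 5.0397e-5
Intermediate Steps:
W = 58 (W = Add(-7, Add(-17, 82)) = Add(-7, 65) = 58)
f = 58
k = Rational(58, 3) (k = Mul(Rational(1, 3), 58) = Rational(58, 3) ≈ 19.333)
Function('G')(c, V) = Add(-4, V, Mul(2, c)) (Function('G')(c, V) = Add(-4, Add(Add(c, V), c)) = Add(-4, Add(Add(V, c), c)) = Add(-4, Add(V, Mul(2, c))) = Add(-4, V, Mul(2, c)))
Function('D')(F, a) = Add(24, F, a) (Function('D')(F, a) = Add(Add(F, a), Add(-4, 4, Mul(2, 12))) = Add(Add(F, a), Add(-4, 4, 24)) = Add(Add(F, a), 24) = Add(24, F, a))
Pow(Add(Function('D')(k, 58), Add(29479, Mul(-1, 9738))), -1) = Pow(Add(Add(24, Rational(58, 3), 58), Add(29479, Mul(-1, 9738))), -1) = Pow(Add(Rational(304, 3), Add(29479, -9738)), -1) = Pow(Add(Rational(304, 3), 19741), -1) = Pow(Rational(59527, 3), -1) = Rational(3, 59527)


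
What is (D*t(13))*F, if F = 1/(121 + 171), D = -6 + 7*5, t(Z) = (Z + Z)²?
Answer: 4901/73 ≈ 67.137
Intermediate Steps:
t(Z) = 4*Z² (t(Z) = (2*Z)² = 4*Z²)
D = 29 (D = -6 + 35 = 29)
F = 1/292 ≈ 0.0034247
(D*t(13))*F = (29*(4*13²))*(1/292) = (29*(4*169))*(1/292) = (29*676)*(1/292) = 19604*(1/292) = 4901/73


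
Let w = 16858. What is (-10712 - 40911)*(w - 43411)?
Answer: 1370745519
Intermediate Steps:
(-10712 - 40911)*(w - 43411) = (-10712 - 40911)*(16858 - 43411) = -51623*(-26553) = 1370745519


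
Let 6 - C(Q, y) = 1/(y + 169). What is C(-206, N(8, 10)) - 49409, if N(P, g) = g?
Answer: -8843138/179 ≈ -49403.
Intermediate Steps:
C(Q, y) = 6 - 1/(169 + y) (C(Q, y) = 6 - 1/(y + 169) = 6 - 1/(169 + y))
C(-206, N(8, 10)) - 49409 = (1013 + 6*10)/(169 + 10) - 49409 = (1013 + 60)/179 - 49409 = (1/179)*1073 - 49409 = 1073/179 - 49409 = -8843138/179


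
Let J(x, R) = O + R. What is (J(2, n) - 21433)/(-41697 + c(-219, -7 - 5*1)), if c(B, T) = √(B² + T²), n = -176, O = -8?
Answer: 100151561/193176856 + 21617*√5345/579530568 ≈ 0.52117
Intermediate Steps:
J(x, R) = -8 + R
(J(2, n) - 21433)/(-41697 + c(-219, -7 - 5*1)) = ((-8 - 176) - 21433)/(-41697 + √((-219)² + (-7 - 5*1)²)) = (-184 - 21433)/(-41697 + √(47961 + (-7 - 5)²)) = -21617/(-41697 + √(47961 + (-12)²)) = -21617/(-41697 + √(47961 + 144)) = -21617/(-41697 + √48105) = -21617/(-41697 + 3*√5345)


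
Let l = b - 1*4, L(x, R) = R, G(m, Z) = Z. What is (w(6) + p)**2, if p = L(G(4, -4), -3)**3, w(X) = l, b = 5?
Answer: 676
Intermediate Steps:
l = 1 (l = 5 - 1*4 = 5 - 4 = 1)
w(X) = 1
p = -27 (p = (-3)**3 = -27)
(w(6) + p)**2 = (1 - 27)**2 = (-26)**2 = 676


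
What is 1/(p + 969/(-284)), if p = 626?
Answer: 284/176815 ≈ 0.0016062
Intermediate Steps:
1/(p + 969/(-284)) = 1/(626 + 969/(-284)) = 1/(626 + 969*(-1/284)) = 1/(626 - 969/284) = 1/(176815/284) = 284/176815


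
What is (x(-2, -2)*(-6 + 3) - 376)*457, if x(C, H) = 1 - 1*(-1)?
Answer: -174574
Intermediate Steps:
x(C, H) = 2 (x(C, H) = 1 + 1 = 2)
(x(-2, -2)*(-6 + 3) - 376)*457 = (2*(-6 + 3) - 376)*457 = (2*(-3) - 376)*457 = (-6 - 376)*457 = -382*457 = -174574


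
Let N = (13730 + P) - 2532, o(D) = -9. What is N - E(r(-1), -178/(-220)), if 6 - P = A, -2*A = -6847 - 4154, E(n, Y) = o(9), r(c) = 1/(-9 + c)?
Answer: 11425/2 ≈ 5712.5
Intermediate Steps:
E(n, Y) = -9
A = 11001/2 (A = -(-6847 - 4154)/2 = -½*(-11001) = 11001/2 ≈ 5500.5)
P = -10989/2 (P = 6 - 1*11001/2 = 6 - 11001/2 = -10989/2 ≈ -5494.5)
N = 11407/2 (N = (13730 - 10989/2) - 2532 = 16471/2 - 2532 = 11407/2 ≈ 5703.5)
N - E(r(-1), -178/(-220)) = 11407/2 - 1*(-9) = 11407/2 + 9 = 11425/2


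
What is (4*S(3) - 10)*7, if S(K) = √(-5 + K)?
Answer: -70 + 28*I*√2 ≈ -70.0 + 39.598*I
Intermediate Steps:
(4*S(3) - 10)*7 = (4*√(-5 + 3) - 10)*7 = (4*√(-2) - 10)*7 = (4*(I*√2) - 10)*7 = (4*I*√2 - 10)*7 = (-10 + 4*I*√2)*7 = -70 + 28*I*√2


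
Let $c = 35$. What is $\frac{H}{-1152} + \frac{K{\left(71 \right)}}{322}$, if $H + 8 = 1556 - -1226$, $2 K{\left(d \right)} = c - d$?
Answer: $- \frac{228491}{92736} \approx -2.4639$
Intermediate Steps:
$K{\left(d \right)} = \frac{35}{2} - \frac{d}{2}$ ($K{\left(d \right)} = \frac{35 - d}{2} = \frac{35}{2} - \frac{d}{2}$)
$H = 2774$ ($H = -8 + \left(1556 - -1226\right) = -8 + \left(1556 + 1226\right) = -8 + 2782 = 2774$)
$\frac{H}{-1152} + \frac{K{\left(71 \right)}}{322} = \frac{2774}{-1152} + \frac{\frac{35}{2} - \frac{71}{2}}{322} = 2774 \left(- \frac{1}{1152}\right) + \left(\frac{35}{2} - \frac{71}{2}\right) \frac{1}{322} = - \frac{1387}{576} - \frac{9}{161} = - \frac{228491}{92736}$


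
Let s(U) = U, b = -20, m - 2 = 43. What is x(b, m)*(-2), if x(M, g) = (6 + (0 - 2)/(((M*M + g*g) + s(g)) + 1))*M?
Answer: 592960/2471 ≈ 239.97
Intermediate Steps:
m = 45 (m = 2 + 43 = 45)
x(M, g) = M*(6 - 2/(1 + g + M² + g²)) (x(M, g) = (6 + (0 - 2)/(((M*M + g*g) + g) + 1))*M = (6 - 2/(((M² + g²) + g) + 1))*M = (6 - 2/((g + M² + g²) + 1))*M = (6 - 2/(1 + g + M² + g²))*M = M*(6 - 2/(1 + g + M² + g²)))
x(b, m)*(-2) = (2*(-20)*(2 + 3*45 + 3*(-20)² + 3*45²)/(1 + 45 + (-20)² + 45²))*(-2) = (2*(-20)*(2 + 135 + 3*400 + 3*2025)/(1 + 45 + 400 + 2025))*(-2) = (2*(-20)*(2 + 135 + 1200 + 6075)/2471)*(-2) = (2*(-20)*(1/2471)*7412)*(-2) = -296480/2471*(-2) = 592960/2471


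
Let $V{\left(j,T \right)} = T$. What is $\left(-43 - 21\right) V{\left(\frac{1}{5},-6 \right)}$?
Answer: $384$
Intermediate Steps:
$\left(-43 - 21\right) V{\left(\frac{1}{5},-6 \right)} = \left(-43 - 21\right) \left(-6\right) = \left(-64\right) \left(-6\right) = 384$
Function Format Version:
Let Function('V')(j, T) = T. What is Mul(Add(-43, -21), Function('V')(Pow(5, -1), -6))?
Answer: 384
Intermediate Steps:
Mul(Add(-43, -21), Function('V')(Pow(5, -1), -6)) = Mul(Add(-43, -21), -6) = Mul(-64, -6) = 384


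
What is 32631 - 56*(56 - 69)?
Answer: 33359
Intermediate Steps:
32631 - 56*(56 - 69) = 32631 - 56*(-13) = 32631 - 1*(-728) = 32631 + 728 = 33359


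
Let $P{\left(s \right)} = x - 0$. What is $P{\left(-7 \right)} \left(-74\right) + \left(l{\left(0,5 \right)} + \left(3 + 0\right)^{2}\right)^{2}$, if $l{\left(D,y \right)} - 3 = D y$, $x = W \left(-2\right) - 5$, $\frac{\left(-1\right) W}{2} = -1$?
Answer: $810$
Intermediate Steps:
$W = 2$ ($W = \left(-2\right) \left(-1\right) = 2$)
$x = -9$ ($x = 2 \left(-2\right) - 5 = -4 - 5 = -9$)
$P{\left(s \right)} = -9$ ($P{\left(s \right)} = -9 - 0 = -9 + 0 = -9$)
$l{\left(D,y \right)} = 3 + D y$
$P{\left(-7 \right)} \left(-74\right) + \left(l{\left(0,5 \right)} + \left(3 + 0\right)^{2}\right)^{2} = \left(-9\right) \left(-74\right) + \left(\left(3 + 0 \cdot 5\right) + \left(3 + 0\right)^{2}\right)^{2} = 666 + \left(\left(3 + 0\right) + 3^{2}\right)^{2} = 666 + \left(3 + 9\right)^{2} = 666 + 12^{2} = 666 + 144 = 810$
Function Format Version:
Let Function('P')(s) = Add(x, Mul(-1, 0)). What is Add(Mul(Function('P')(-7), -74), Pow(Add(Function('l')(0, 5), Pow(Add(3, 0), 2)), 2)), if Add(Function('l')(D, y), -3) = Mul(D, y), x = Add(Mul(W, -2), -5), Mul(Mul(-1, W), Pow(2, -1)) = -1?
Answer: 810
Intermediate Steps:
W = 2 (W = Mul(-2, -1) = 2)
x = -9 (x = Add(Mul(2, -2), -5) = Add(-4, -5) = -9)
Function('P')(s) = -9 (Function('P')(s) = Add(-9, Mul(-1, 0)) = Add(-9, 0) = -9)
Function('l')(D, y) = Add(3, Mul(D, y))
Add(Mul(Function('P')(-7), -74), Pow(Add(Function('l')(0, 5), Pow(Add(3, 0), 2)), 2)) = Add(Mul(-9, -74), Pow(Add(Add(3, Mul(0, 5)), Pow(Add(3, 0), 2)), 2)) = Add(666, Pow(Add(Add(3, 0), Pow(3, 2)), 2)) = Add(666, Pow(Add(3, 9), 2)) = Add(666, Pow(12, 2)) = Add(666, 144) = 810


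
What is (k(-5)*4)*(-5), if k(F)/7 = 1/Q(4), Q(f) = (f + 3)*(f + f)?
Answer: -5/2 ≈ -2.5000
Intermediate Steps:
Q(f) = 2*f*(3 + f) (Q(f) = (3 + f)*(2*f) = 2*f*(3 + f))
k(F) = ⅛ (k(F) = 7/((2*4*(3 + 4))) = 7/((2*4*7)) = 7/56 = 7*(1/56) = ⅛)
(k(-5)*4)*(-5) = ((⅛)*4)*(-5) = (½)*(-5) = -5/2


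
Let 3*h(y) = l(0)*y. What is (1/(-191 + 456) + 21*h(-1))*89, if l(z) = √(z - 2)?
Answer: 89/265 - 623*I*√2 ≈ 0.33585 - 881.05*I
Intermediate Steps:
l(z) = √(-2 + z)
h(y) = I*y*√2/3 (h(y) = (√(-2 + 0)*y)/3 = (√(-2)*y)/3 = ((I*√2)*y)/3 = (I*y*√2)/3 = I*y*√2/3)
(1/(-191 + 456) + 21*h(-1))*89 = (1/(-191 + 456) + 21*((⅓)*I*(-1)*√2))*89 = (1/265 + 21*(-I*√2/3))*89 = (1/265 - 7*I*√2)*89 = 89/265 - 623*I*√2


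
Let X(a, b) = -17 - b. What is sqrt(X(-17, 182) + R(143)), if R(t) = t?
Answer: 2*I*sqrt(14) ≈ 7.4833*I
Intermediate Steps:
sqrt(X(-17, 182) + R(143)) = sqrt((-17 - 1*182) + 143) = sqrt((-17 - 182) + 143) = sqrt(-199 + 143) = sqrt(-56) = 2*I*sqrt(14)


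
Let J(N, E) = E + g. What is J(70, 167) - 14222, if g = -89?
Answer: -14144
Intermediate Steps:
J(N, E) = -89 + E (J(N, E) = E - 89 = -89 + E)
J(70, 167) - 14222 = (-89 + 167) - 14222 = 78 - 14222 = -14144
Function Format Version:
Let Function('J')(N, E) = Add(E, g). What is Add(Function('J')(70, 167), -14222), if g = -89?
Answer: -14144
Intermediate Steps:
Function('J')(N, E) = Add(-89, E) (Function('J')(N, E) = Add(E, -89) = Add(-89, E))
Add(Function('J')(70, 167), -14222) = Add(Add(-89, 167), -14222) = Add(78, -14222) = -14144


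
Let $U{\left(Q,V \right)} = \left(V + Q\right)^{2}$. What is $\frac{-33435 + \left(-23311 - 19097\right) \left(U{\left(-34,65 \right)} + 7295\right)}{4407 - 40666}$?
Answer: $\frac{350153883}{36259} \approx 9657.0$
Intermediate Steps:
$U{\left(Q,V \right)} = \left(Q + V\right)^{2}$
$\frac{-33435 + \left(-23311 - 19097\right) \left(U{\left(-34,65 \right)} + 7295\right)}{4407 - 40666} = \frac{-33435 + \left(-23311 - 19097\right) \left(\left(-34 + 65\right)^{2} + 7295\right)}{4407 - 40666} = \frac{-33435 - 42408 \left(31^{2} + 7295\right)}{-36259} = \left(-33435 - 42408 \left(961 + 7295\right)\right) \left(- \frac{1}{36259}\right) = \left(-33435 - 350120448\right) \left(- \frac{1}{36259}\right) = \left(-350153883\right) \left(- \frac{1}{36259}\right) = \frac{350153883}{36259}$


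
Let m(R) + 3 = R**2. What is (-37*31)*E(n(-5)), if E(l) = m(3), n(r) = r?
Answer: -6882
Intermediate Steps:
m(R) = -3 + R**2
E(l) = 6 (E(l) = -3 + 3**2 = -3 + 9 = 6)
(-37*31)*E(n(-5)) = -37*31*6 = -1147*6 = -6882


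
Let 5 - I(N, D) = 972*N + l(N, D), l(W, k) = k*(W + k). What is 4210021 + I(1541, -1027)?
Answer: 3240052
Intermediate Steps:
I(N, D) = 5 - 972*N - D*(D + N) (I(N, D) = 5 - (972*N + D*(N + D)) = 5 - (972*N + D*(D + N)) = 5 + (-972*N - D*(D + N)) = 5 - 972*N - D*(D + N))
4210021 + I(1541, -1027) = 4210021 + (5 - 972*1541 - 1*(-1027)*(-1027 + 1541)) = 4210021 + (5 - 1497852 - 1*(-1027)*514) = 4210021 + (5 - 1497852 + 527878) = 4210021 - 969969 = 3240052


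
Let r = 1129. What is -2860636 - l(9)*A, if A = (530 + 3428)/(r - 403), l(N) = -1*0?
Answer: -2860636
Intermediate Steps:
l(N) = 0
A = 1979/363 (A = (530 + 3428)/(1129 - 403) = 3958/726 = 3958*(1/726) = 1979/363 ≈ 5.4518)
-2860636 - l(9)*A = -2860636 - 0*1979/363 = -2860636 - 1*0 = -2860636 + 0 = -2860636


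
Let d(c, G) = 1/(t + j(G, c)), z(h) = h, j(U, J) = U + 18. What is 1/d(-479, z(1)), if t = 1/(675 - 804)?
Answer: 2450/129 ≈ 18.992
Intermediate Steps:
j(U, J) = 18 + U
t = -1/129 (t = 1/(-129) = -1/129 ≈ -0.0077519)
d(c, G) = 1/(2321/129 + G) (d(c, G) = 1/(-1/129 + (18 + G)) = 1/(2321/129 + G))
1/d(-479, z(1)) = 1/(129/(2321 + 129*1)) = 1/(129/(2321 + 129)) = 1/(129/2450) = 2450/129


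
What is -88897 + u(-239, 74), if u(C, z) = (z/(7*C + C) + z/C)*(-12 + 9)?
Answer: -84984533/956 ≈ -88896.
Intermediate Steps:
u(C, z) = -27*z/(8*C) (u(C, z) = (z/((8*C)) + z/C)*(-3) = (z*(1/(8*C)) + z/C)*(-3) = (z/(8*C) + z/C)*(-3) = (9*z/(8*C))*(-3) = -27*z/(8*C))
-88897 + u(-239, 74) = -88897 - 27/8*74/(-239) = -88897 - 27/8*74*(-1/239) = -88897 + 999/956 = -84984533/956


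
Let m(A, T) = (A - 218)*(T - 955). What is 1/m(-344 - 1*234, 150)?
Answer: 1/640780 ≈ 1.5606e-6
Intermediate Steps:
m(A, T) = (-955 + T)*(-218 + A) (m(A, T) = (-218 + A)*(-955 + T) = (-955 + T)*(-218 + A))
1/m(-344 - 1*234, 150) = 1/(208190 - 955*(-344 - 1*234) - 218*150 + (-344 - 1*234)*150) = 1/(208190 - 955*(-344 - 234) - 32700 + (-344 - 234)*150) = 1/(208190 - 955*(-578) - 32700 - 578*150) = 1/(208190 + 551990 - 32700 - 86700) = 1/640780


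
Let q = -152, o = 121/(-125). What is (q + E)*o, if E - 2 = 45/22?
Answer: 7161/50 ≈ 143.22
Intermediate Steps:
o = -121/125 (o = 121*(-1/125) = -121/125 ≈ -0.96800)
E = 89/22 (E = 2 + 45/22 = 89/22 ≈ 4.0455)
(q + E)*o = (-152 + 89/22)*(-121/125) = -3255/22*(-121/125) = 7161/50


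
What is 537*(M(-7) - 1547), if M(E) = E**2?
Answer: -804426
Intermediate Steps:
537*(M(-7) - 1547) = 537*((-7)**2 - 1547) = 537*(49 - 1547) = 537*(-1498) = -804426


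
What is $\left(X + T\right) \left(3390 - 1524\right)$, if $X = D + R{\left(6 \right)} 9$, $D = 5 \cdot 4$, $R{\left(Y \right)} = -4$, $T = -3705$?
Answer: $-6943386$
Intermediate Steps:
$D = 20$
$X = -16$ ($X = 20 - 36 = -16$)
$\left(X + T\right) \left(3390 - 1524\right) = \left(-16 - 3705\right) \left(3390 - 1524\right) = \left(-3721\right) 1866 = -6943386$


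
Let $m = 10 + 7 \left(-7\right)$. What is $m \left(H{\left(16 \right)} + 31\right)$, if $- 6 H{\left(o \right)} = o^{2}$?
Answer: $455$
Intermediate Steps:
$H{\left(o \right)} = - \frac{o^{2}}{6}$
$m = -39$ ($m = 10 - 49 = -39$)
$m \left(H{\left(16 \right)} + 31\right) = - 39 \left(- \frac{16^{2}}{6} + 31\right) = - 39 \left(\left(- \frac{1}{6}\right) 256 + 31\right) = - 39 \left(- \frac{128}{3} + 31\right) = \left(-39\right) \left(- \frac{35}{3}\right) = 455$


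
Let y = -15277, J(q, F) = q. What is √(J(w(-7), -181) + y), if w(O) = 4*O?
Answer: I*√15305 ≈ 123.71*I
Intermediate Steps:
√(J(w(-7), -181) + y) = √(4*(-7) - 15277) = √(-28 - 15277) = √(-15305) = I*√15305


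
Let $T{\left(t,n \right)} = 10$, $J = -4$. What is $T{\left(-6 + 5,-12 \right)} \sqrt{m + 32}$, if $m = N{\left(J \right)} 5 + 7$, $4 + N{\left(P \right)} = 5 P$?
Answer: $90 i \approx 90.0 i$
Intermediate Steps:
$N{\left(P \right)} = -4 + 5 P$
$m = -113$ ($m = \left(-4 + 5 \left(-4\right)\right) 5 + 7 = \left(-4 - 20\right) 5 + 7 = \left(-24\right) 5 + 7 = -120 + 7 = -113$)
$T{\left(-6 + 5,-12 \right)} \sqrt{m + 32} = 10 \sqrt{-113 + 32} = 10 \sqrt{-81} = 10 \cdot 9 i = 90 i$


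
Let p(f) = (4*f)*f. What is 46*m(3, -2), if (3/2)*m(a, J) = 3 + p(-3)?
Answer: 1196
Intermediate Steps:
p(f) = 4*f²
m(a, J) = 26 (m(a, J) = 2*(3 + 4*(-3)²)/3 = 2*(3 + 4*9)/3 = 2*(3 + 36)/3 = (⅔)*39 = 26)
46*m(3, -2) = 46*26 = 1196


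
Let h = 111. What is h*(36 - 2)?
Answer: 3774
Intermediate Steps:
h*(36 - 2) = 111*(36 - 2) = 111*34 = 3774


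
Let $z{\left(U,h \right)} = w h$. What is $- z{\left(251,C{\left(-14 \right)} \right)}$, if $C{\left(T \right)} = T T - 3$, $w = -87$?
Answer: $16791$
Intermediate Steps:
$C{\left(T \right)} = -3 + T^{2}$ ($C{\left(T \right)} = T^{2} - 3 = -3 + T^{2}$)
$z{\left(U,h \right)} = - 87 h$
$- z{\left(251,C{\left(-14 \right)} \right)} = - \left(-87\right) \left(-3 + \left(-14\right)^{2}\right) = - \left(-87\right) \left(-3 + 196\right) = - \left(-87\right) 193 = \left(-1\right) \left(-16791\right) = 16791$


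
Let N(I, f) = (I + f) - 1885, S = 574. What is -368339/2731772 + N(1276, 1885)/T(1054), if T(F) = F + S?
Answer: 65592845/101075564 ≈ 0.64895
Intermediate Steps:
T(F) = 574 + F (T(F) = F + 574 = 574 + F)
N(I, f) = -1885 + I + f
-368339/2731772 + N(1276, 1885)/T(1054) = -368339/2731772 + (-1885 + 1276 + 1885)/(574 + 1054) = -368339*1/2731772 + 1276/1628 = -368339/2731772 + 1276*(1/1628) = -368339/2731772 + 29/37 = 65592845/101075564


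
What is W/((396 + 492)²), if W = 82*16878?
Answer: 115333/65712 ≈ 1.7551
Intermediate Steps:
W = 1383996
W/((396 + 492)²) = 1383996/((396 + 492)²) = 1383996/(888²) = 1383996/788544 = 1383996*(1/788544) = 115333/65712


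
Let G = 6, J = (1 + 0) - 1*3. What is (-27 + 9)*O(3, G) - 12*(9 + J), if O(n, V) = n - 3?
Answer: -84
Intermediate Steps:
J = -2 (J = 1 - 3 = -2)
O(n, V) = -3 + n
(-27 + 9)*O(3, G) - 12*(9 + J) = (-27 + 9)*(-3 + 3) - 12*(9 - 2) = -18*0 - 12*7 = 0 - 84 = -84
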